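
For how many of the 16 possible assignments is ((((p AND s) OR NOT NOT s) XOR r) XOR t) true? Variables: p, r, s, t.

Satisfying assignments: (0,0,0,1), (0,0,1,0), (0,1,0,0), (0,1,1,1), (1,0,0,1), (1,0,1,0), (1,1,0,0), (1,1,1,1)
Count: 8 out of 16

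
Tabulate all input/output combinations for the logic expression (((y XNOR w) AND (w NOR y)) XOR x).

x | y | w | Output
------------------
0 | 0 | 0 | 1
0 | 0 | 1 | 0
0 | 1 | 0 | 0
0 | 1 | 1 | 0
1 | 0 | 0 | 0
1 | 0 | 1 | 1
1 | 1 | 0 | 1
1 | 1 | 1 | 1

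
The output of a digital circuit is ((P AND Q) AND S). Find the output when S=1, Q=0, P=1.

Substituting: ((1 AND 0) AND 1)
= 0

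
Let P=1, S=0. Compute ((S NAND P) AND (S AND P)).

Substituting: ((0 NAND 1) AND (0 AND 1))
= 0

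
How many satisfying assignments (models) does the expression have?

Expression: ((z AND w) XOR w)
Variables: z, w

Satisfying assignments: (0,1)
Count: 1 out of 4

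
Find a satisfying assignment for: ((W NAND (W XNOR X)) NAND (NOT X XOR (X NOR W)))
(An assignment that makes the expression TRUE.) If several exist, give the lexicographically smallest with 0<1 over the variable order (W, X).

W=0, X=0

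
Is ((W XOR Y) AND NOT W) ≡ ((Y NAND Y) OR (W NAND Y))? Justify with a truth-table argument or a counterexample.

No. Counterexample: with Y=0, W=0, Expression 1 = 0 but Expression 2 = 1.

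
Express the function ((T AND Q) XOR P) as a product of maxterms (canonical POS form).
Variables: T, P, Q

ΠM(0, 1, 4, 7) = (T OR P OR Q) AND (T OR P OR NOT Q) AND (NOT T OR P OR Q) AND (NOT T OR NOT P OR NOT Q)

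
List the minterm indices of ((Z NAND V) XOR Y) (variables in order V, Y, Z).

Σm(0, 1, 4, 7) = (NOT V AND NOT Y AND NOT Z) OR (NOT V AND NOT Y AND Z) OR (V AND NOT Y AND NOT Z) OR (V AND Y AND Z)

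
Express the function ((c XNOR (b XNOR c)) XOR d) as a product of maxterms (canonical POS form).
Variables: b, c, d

ΠM(0, 2, 5, 7) = (b OR c OR d) AND (b OR NOT c OR d) AND (NOT b OR c OR NOT d) AND (NOT b OR NOT c OR NOT d)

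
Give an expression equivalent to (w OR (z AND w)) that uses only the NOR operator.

((w NOR ((z NOR z) NOR (w NOR w))) NOR (w NOR ((z NOR z) NOR (w NOR w))))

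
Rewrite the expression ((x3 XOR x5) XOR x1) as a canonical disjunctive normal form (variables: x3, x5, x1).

(NOT x3 AND NOT x5 AND x1) OR (NOT x3 AND x5 AND NOT x1) OR (x3 AND NOT x5 AND NOT x1) OR (x3 AND x5 AND x1)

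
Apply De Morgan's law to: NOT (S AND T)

NOT S OR NOT T
De Morgan's: NOT(AND of terms) = OR of negations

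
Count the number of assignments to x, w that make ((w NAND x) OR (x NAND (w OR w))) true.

Satisfying assignments: (0,0), (0,1), (1,0)
Count: 3 out of 4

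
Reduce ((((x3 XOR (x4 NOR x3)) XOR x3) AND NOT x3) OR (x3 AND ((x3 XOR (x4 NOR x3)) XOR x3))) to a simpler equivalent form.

By distribution ((E AND v) OR (E AND NOT v) = E) then XOR self-cancellation ((E XOR v) XOR v = E):
= (x4 NOR x3)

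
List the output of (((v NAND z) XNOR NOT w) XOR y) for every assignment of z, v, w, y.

z | v | w | y | Output
----------------------
0 | 0 | 0 | 0 | 1
0 | 0 | 0 | 1 | 0
0 | 0 | 1 | 0 | 0
0 | 0 | 1 | 1 | 1
0 | 1 | 0 | 0 | 1
0 | 1 | 0 | 1 | 0
0 | 1 | 1 | 0 | 0
0 | 1 | 1 | 1 | 1
1 | 0 | 0 | 0 | 1
1 | 0 | 0 | 1 | 0
1 | 0 | 1 | 0 | 0
1 | 0 | 1 | 1 | 1
1 | 1 | 0 | 0 | 0
1 | 1 | 0 | 1 | 1
1 | 1 | 1 | 0 | 1
1 | 1 | 1 | 1 | 0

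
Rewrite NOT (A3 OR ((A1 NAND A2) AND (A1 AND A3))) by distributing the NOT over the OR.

NOT A3 AND NOT ((A1 NAND A2) AND (A1 AND A3))
De Morgan's: NOT(OR of terms) = AND of negations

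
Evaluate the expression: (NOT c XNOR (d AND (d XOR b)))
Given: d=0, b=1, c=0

Substituting: (NOT 0 XNOR (0 AND (0 XOR 1)))
= 0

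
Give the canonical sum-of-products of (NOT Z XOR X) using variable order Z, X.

Σm(0, 3) = (NOT Z AND NOT X) OR (Z AND X)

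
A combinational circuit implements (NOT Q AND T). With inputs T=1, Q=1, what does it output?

Substituting: (NOT 1 AND 1)
= 0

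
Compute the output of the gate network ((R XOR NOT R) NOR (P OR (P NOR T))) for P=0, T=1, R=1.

Substituting: ((1 XOR NOT 1) NOR (0 OR (0 NOR 1)))
= 0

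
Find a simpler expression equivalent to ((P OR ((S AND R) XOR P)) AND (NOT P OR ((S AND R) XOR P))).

By distribution ((E OR v) AND (E OR NOT v) = E):
= ((S AND R) XOR P)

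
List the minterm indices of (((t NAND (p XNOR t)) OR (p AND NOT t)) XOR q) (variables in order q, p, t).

Σm(0, 1, 2, 7) = (NOT q AND NOT p AND NOT t) OR (NOT q AND NOT p AND t) OR (NOT q AND p AND NOT t) OR (q AND p AND t)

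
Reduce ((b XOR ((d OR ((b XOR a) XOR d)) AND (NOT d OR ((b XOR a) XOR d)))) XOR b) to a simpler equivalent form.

By XOR self-cancellation ((E XOR v) XOR v = E) then distribution ((E OR v) AND (E OR NOT v) = E):
= ((b XOR a) XOR d)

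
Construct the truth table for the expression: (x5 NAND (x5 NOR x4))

x4 | x5 | Output
----------------
0 | 0 | 1
0 | 1 | 1
1 | 0 | 1
1 | 1 | 1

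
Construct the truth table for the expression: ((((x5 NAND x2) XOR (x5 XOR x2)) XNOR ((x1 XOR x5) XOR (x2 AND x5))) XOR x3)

x3 | x2 | x5 | x1 | Output
--------------------------
0 | 0 | 0 | 0 | 0
0 | 0 | 0 | 1 | 1
0 | 0 | 1 | 0 | 0
0 | 0 | 1 | 1 | 1
0 | 1 | 0 | 0 | 1
0 | 1 | 0 | 1 | 0
0 | 1 | 1 | 0 | 1
0 | 1 | 1 | 1 | 0
1 | 0 | 0 | 0 | 1
1 | 0 | 0 | 1 | 0
1 | 0 | 1 | 0 | 1
1 | 0 | 1 | 1 | 0
1 | 1 | 0 | 0 | 0
1 | 1 | 0 | 1 | 1
1 | 1 | 1 | 0 | 0
1 | 1 | 1 | 1 | 1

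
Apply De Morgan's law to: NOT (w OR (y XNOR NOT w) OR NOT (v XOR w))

NOT w AND NOT (y XNOR NOT w) AND (v XOR w)
De Morgan's: NOT(OR of terms) = AND of negations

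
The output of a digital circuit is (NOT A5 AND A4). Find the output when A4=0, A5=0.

Substituting: (NOT 0 AND 0)
= 0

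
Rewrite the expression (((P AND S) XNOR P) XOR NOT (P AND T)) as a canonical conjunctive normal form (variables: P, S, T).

(P OR S OR T) AND (P OR S OR NOT T) AND (P OR NOT S OR T) AND (P OR NOT S OR NOT T) AND (NOT P OR S OR NOT T) AND (NOT P OR NOT S OR T)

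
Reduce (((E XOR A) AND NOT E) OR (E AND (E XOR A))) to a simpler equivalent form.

By distribution ((E AND v) OR (E AND NOT v) = E):
= (E XOR A)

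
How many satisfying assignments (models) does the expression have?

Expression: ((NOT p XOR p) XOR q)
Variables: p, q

Satisfying assignments: (0,0), (1,0)
Count: 2 out of 4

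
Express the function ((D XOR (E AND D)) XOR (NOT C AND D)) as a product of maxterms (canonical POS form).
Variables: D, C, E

ΠM(0, 1, 2, 3, 4, 7) = (D OR C OR E) AND (D OR C OR NOT E) AND (D OR NOT C OR E) AND (D OR NOT C OR NOT E) AND (NOT D OR C OR E) AND (NOT D OR NOT C OR NOT E)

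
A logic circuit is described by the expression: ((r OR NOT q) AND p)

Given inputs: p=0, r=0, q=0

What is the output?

Substituting: ((0 OR NOT 0) AND 0)
= 0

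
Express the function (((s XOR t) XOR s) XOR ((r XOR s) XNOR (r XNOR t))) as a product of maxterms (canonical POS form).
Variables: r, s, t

ΠM(0, 1, 4, 5) = (r OR s OR t) AND (r OR s OR NOT t) AND (NOT r OR s OR t) AND (NOT r OR s OR NOT t)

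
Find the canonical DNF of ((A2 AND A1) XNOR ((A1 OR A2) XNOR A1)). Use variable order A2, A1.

(A2 AND NOT A1) OR (A2 AND A1)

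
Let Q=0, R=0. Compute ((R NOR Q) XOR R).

Substituting: ((0 NOR 0) XOR 0)
= 1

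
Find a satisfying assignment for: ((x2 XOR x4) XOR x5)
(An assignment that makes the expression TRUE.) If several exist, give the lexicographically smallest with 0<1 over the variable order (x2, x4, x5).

x2=0, x4=0, x5=1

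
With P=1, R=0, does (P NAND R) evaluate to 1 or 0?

Substituting: (1 NAND 0)
= 1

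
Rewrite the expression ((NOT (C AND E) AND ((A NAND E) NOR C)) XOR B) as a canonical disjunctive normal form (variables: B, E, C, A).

(NOT B AND E AND NOT C AND A) OR (B AND NOT E AND NOT C AND NOT A) OR (B AND NOT E AND NOT C AND A) OR (B AND NOT E AND C AND NOT A) OR (B AND NOT E AND C AND A) OR (B AND E AND NOT C AND NOT A) OR (B AND E AND C AND NOT A) OR (B AND E AND C AND A)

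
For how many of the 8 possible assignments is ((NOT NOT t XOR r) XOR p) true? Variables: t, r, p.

Satisfying assignments: (0,0,1), (0,1,0), (1,0,0), (1,1,1)
Count: 4 out of 8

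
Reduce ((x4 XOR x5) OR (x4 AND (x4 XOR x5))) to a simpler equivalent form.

By absorption (E OR (E AND v) = E):
= (x4 XOR x5)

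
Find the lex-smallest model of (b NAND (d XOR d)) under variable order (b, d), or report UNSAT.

b=0, d=0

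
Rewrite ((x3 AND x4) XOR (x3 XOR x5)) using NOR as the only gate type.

((((((x3 NOR x3) NOR (x4 NOR x4)) NOR ((((x3 NOR x5) NOR (x3 NOR x5)) NOR ((x3 NOR x5) NOR (x3 NOR x5))) NOR ((((x3 NOR x3) NOR (x5 NOR x5)) NOR ((x3 NOR x3) NOR (x5 NOR x5))) NOR (((x3 NOR x3) NOR (x5 NOR x5)) NOR ((x3 NOR x3) NOR (x5 NOR x5)))))) NOR (((x3 NOR x3) NOR (x4 NOR x4)) NOR ((((x3 NOR x5) NOR (x3 NOR x5)) NOR ((x3 NOR x5) NOR (x3 NOR x5))) NOR ((((x3 NOR x3) NOR (x5 NOR x5)) NOR ((x3 NOR x3) NOR (x5 NOR x5))) NOR (((x3 NOR x3) NOR (x5 NOR x5)) NOR ((x3 NOR x3) NOR (x5 NOR x5))))))) NOR ((((x3 NOR x3) NOR (x4 NOR x4)) NOR ((((x3 NOR x5) NOR (x3 NOR x5)) NOR ((x3 NOR x5) NOR (x3 NOR x5))) NOR ((((x3 NOR x3) NOR (x5 NOR x5)) NOR ((x3 NOR x3) NOR (x5 NOR x5))) NOR (((x3 NOR x3) NOR (x5 NOR x5)) NOR ((x3 NOR x3) NOR (x5 NOR x5)))))) NOR (((x3 NOR x3) NOR (x4 NOR x4)) NOR ((((x3 NOR x5) NOR (x3 NOR x5)) NOR ((x3 NOR x5) NOR (x3 NOR x5))) NOR ((((x3 NOR x3) NOR (x5 NOR x5)) NOR ((x3 NOR x3) NOR (x5 NOR x5))) NOR (((x3 NOR x3) NOR (x5 NOR x5)) NOR ((x3 NOR x3) NOR (x5 NOR x5)))))))) NOR ((((((x3 NOR x3) NOR (x4 NOR x4)) NOR ((x3 NOR x3) NOR (x4 NOR x4))) NOR (((((x3 NOR x5) NOR (x3 NOR x5)) NOR ((x3 NOR x5) NOR (x3 NOR x5))) NOR ((((x3 NOR x3) NOR (x5 NOR x5)) NOR ((x3 NOR x3) NOR (x5 NOR x5))) NOR (((x3 NOR x3) NOR (x5 NOR x5)) NOR ((x3 NOR x3) NOR (x5 NOR x5))))) NOR ((((x3 NOR x5) NOR (x3 NOR x5)) NOR ((x3 NOR x5) NOR (x3 NOR x5))) NOR ((((x3 NOR x3) NOR (x5 NOR x5)) NOR ((x3 NOR x3) NOR (x5 NOR x5))) NOR (((x3 NOR x3) NOR (x5 NOR x5)) NOR ((x3 NOR x3) NOR (x5 NOR x5))))))) NOR ((((x3 NOR x3) NOR (x4 NOR x4)) NOR ((x3 NOR x3) NOR (x4 NOR x4))) NOR (((((x3 NOR x5) NOR (x3 NOR x5)) NOR ((x3 NOR x5) NOR (x3 NOR x5))) NOR ((((x3 NOR x3) NOR (x5 NOR x5)) NOR ((x3 NOR x3) NOR (x5 NOR x5))) NOR (((x3 NOR x3) NOR (x5 NOR x5)) NOR ((x3 NOR x3) NOR (x5 NOR x5))))) NOR ((((x3 NOR x5) NOR (x3 NOR x5)) NOR ((x3 NOR x5) NOR (x3 NOR x5))) NOR ((((x3 NOR x3) NOR (x5 NOR x5)) NOR ((x3 NOR x3) NOR (x5 NOR x5))) NOR (((x3 NOR x3) NOR (x5 NOR x5)) NOR ((x3 NOR x3) NOR (x5 NOR x5)))))))) NOR (((((x3 NOR x3) NOR (x4 NOR x4)) NOR ((x3 NOR x3) NOR (x4 NOR x4))) NOR (((((x3 NOR x5) NOR (x3 NOR x5)) NOR ((x3 NOR x5) NOR (x3 NOR x5))) NOR ((((x3 NOR x3) NOR (x5 NOR x5)) NOR ((x3 NOR x3) NOR (x5 NOR x5))) NOR (((x3 NOR x3) NOR (x5 NOR x5)) NOR ((x3 NOR x3) NOR (x5 NOR x5))))) NOR ((((x3 NOR x5) NOR (x3 NOR x5)) NOR ((x3 NOR x5) NOR (x3 NOR x5))) NOR ((((x3 NOR x3) NOR (x5 NOR x5)) NOR ((x3 NOR x3) NOR (x5 NOR x5))) NOR (((x3 NOR x3) NOR (x5 NOR x5)) NOR ((x3 NOR x3) NOR (x5 NOR x5))))))) NOR ((((x3 NOR x3) NOR (x4 NOR x4)) NOR ((x3 NOR x3) NOR (x4 NOR x4))) NOR (((((x3 NOR x5) NOR (x3 NOR x5)) NOR ((x3 NOR x5) NOR (x3 NOR x5))) NOR ((((x3 NOR x3) NOR (x5 NOR x5)) NOR ((x3 NOR x3) NOR (x5 NOR x5))) NOR (((x3 NOR x3) NOR (x5 NOR x5)) NOR ((x3 NOR x3) NOR (x5 NOR x5))))) NOR ((((x3 NOR x5) NOR (x3 NOR x5)) NOR ((x3 NOR x5) NOR (x3 NOR x5))) NOR ((((x3 NOR x3) NOR (x5 NOR x5)) NOR ((x3 NOR x3) NOR (x5 NOR x5))) NOR (((x3 NOR x3) NOR (x5 NOR x5)) NOR ((x3 NOR x3) NOR (x5 NOR x5))))))))))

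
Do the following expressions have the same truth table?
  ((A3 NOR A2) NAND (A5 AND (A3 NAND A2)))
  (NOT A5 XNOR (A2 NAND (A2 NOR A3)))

No. Counterexample: with A5=1, A3=0, A2=1, Expression 1 = 1 but Expression 2 = 0.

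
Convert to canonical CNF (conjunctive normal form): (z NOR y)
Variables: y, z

(y OR NOT z) AND (NOT y OR z) AND (NOT y OR NOT z)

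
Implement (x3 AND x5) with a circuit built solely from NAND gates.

((x3 NAND x5) NAND (x3 NAND x5))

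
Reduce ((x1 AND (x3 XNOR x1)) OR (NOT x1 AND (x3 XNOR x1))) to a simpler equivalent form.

By distribution ((E AND v) OR (E AND NOT v) = E):
= (x3 XNOR x1)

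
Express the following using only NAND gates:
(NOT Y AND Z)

(((Y NAND Y) NAND Z) NAND ((Y NAND Y) NAND Z))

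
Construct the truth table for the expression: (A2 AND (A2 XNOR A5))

A5 | A2 | Output
----------------
0 | 0 | 0
0 | 1 | 0
1 | 0 | 0
1 | 1 | 1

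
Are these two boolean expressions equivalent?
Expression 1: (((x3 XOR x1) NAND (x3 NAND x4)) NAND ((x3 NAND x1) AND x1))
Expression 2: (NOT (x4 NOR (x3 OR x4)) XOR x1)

No. Counterexample: with x4=0, x1=0, x3=0, Expression 1 = 1 but Expression 2 = 0.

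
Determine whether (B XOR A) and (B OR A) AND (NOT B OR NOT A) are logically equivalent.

Yes, they are equivalent — the two output columns agree on all 4 assignments:
B | A | Expression 1 | Expression 2
-----------------------------------
0 | 0 | 0 | 0
0 | 1 | 1 | 1
1 | 0 | 1 | 1
1 | 1 | 0 | 0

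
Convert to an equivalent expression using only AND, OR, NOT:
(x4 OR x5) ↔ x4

((x4 OR x5) AND x4) OR (NOT (x4 OR x5) AND NOT x4)
(Biconditional = both true or both false)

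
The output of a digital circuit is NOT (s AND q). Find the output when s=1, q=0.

Substituting: NOT (1 AND 0)
= 1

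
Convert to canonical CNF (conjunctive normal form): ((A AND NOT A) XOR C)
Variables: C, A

(C OR A) AND (C OR NOT A)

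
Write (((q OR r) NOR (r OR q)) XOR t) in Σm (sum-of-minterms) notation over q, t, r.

Σm(0, 3, 6, 7) = (NOT q AND NOT t AND NOT r) OR (NOT q AND t AND r) OR (q AND t AND NOT r) OR (q AND t AND r)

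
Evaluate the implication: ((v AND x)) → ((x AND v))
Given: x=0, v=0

Antecedent ((v AND x)) = 0; consequent ((x AND v)) = 0.
0 → 0 = 1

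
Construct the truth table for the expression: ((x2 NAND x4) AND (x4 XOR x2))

x2 | x4 | Output
----------------
0 | 0 | 0
0 | 1 | 1
1 | 0 | 1
1 | 1 | 0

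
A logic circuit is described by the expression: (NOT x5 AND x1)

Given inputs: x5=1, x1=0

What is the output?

Substituting: (NOT 1 AND 0)
= 0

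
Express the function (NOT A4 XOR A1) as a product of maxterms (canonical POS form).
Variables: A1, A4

ΠM(1, 2) = (A1 OR NOT A4) AND (NOT A1 OR A4)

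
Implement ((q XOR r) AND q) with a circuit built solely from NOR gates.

((((((q NOR r) NOR (q NOR r)) NOR ((q NOR r) NOR (q NOR r))) NOR ((((q NOR q) NOR (r NOR r)) NOR ((q NOR q) NOR (r NOR r))) NOR (((q NOR q) NOR (r NOR r)) NOR ((q NOR q) NOR (r NOR r))))) NOR ((((q NOR r) NOR (q NOR r)) NOR ((q NOR r) NOR (q NOR r))) NOR ((((q NOR q) NOR (r NOR r)) NOR ((q NOR q) NOR (r NOR r))) NOR (((q NOR q) NOR (r NOR r)) NOR ((q NOR q) NOR (r NOR r)))))) NOR (q NOR q))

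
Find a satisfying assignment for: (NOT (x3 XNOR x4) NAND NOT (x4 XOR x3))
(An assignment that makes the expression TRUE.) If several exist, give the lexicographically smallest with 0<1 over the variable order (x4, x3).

x4=0, x3=0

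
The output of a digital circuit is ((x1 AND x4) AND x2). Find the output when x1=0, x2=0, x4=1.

Substituting: ((0 AND 1) AND 0)
= 0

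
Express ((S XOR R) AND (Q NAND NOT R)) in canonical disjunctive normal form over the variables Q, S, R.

(NOT Q AND NOT S AND R) OR (NOT Q AND S AND NOT R) OR (Q AND NOT S AND R)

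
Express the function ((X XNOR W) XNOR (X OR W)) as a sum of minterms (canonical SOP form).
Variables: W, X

Σm(3) = (W AND X)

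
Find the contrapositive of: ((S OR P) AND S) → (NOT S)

Contrapositive: S → NOT ((S OR P) AND S)
Note: A statement and its contrapositive are logically equivalent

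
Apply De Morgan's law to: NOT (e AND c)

NOT e OR NOT c
De Morgan's: NOT(AND of terms) = OR of negations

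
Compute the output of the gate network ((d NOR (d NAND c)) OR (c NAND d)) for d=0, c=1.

Substituting: ((0 NOR (0 NAND 1)) OR (1 NAND 0))
= 1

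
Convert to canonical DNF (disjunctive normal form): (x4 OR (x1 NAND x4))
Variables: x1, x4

(NOT x1 AND NOT x4) OR (NOT x1 AND x4) OR (x1 AND NOT x4) OR (x1 AND x4)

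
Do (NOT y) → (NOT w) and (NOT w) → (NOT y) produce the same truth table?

No, Converse is not equivalent to original (counterexample: y=0, z=0, w=1)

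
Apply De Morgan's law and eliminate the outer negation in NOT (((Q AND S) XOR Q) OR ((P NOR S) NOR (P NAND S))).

NOT ((Q AND S) XOR Q) AND NOT ((P NOR S) NOR (P NAND S))
De Morgan's: NOT(OR of terms) = AND of negations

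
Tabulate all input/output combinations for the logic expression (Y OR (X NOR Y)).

X | Y | Output
--------------
0 | 0 | 1
0 | 1 | 1
1 | 0 | 0
1 | 1 | 1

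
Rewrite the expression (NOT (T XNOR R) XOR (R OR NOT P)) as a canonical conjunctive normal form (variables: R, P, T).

(R OR P OR NOT T) AND (R OR NOT P OR T) AND (NOT R OR P OR T) AND (NOT R OR NOT P OR T)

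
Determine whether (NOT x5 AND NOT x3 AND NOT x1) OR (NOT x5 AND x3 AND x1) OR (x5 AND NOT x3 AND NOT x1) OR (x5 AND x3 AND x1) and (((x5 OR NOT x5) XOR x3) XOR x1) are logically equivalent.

Yes, they are equivalent — the two output columns agree on all 8 assignments:
x5 | x3 | x1 | Expression 1 | Expression 2
------------------------------------------
0 | 0 | 0 | 1 | 1
0 | 0 | 1 | 0 | 0
0 | 1 | 0 | 0 | 0
0 | 1 | 1 | 1 | 1
1 | 0 | 0 | 1 | 1
1 | 0 | 1 | 0 | 0
1 | 1 | 0 | 0 | 0
1 | 1 | 1 | 1 | 1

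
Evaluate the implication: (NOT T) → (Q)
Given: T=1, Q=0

Antecedent (NOT T) = 0; consequent (Q) = 0.
0 → 0 = 1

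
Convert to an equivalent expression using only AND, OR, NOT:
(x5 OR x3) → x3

NOT (x5 OR x3) OR x3
(Implication elimination: A → B = NOT A OR B)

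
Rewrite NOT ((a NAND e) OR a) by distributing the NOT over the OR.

NOT (a NAND e) AND NOT a
De Morgan's: NOT(OR of terms) = AND of negations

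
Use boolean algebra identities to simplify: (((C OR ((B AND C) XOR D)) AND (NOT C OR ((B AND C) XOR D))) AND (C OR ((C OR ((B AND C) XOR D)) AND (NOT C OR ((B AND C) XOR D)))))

By absorption (E AND (E OR v) = E) then distribution ((E OR v) AND (E OR NOT v) = E):
= ((B AND C) XOR D)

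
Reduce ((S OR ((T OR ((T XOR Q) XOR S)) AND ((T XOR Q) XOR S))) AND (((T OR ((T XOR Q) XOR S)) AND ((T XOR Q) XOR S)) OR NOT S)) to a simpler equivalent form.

By distribution ((E OR v) AND (E OR NOT v) = E) then absorption (E AND (E OR v) = E):
= ((T XOR Q) XOR S)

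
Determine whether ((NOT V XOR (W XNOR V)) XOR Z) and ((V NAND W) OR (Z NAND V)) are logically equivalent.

No. Counterexample: with Z=0, V=0, W=0, Expression 1 = 0 but Expression 2 = 1.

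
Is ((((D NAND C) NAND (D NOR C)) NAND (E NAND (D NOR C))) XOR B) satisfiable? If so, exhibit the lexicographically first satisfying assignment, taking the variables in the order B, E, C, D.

B=0, E=0, C=0, D=0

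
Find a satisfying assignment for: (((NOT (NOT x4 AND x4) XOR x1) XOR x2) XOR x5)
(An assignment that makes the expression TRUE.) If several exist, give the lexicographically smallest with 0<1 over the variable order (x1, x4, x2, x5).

x1=0, x4=0, x2=0, x5=0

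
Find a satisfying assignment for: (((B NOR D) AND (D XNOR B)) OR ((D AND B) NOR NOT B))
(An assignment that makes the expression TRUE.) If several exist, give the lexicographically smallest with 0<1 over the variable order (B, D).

B=0, D=0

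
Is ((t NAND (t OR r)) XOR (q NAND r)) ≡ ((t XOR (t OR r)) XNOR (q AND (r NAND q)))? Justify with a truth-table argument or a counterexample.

No. Counterexample: with q=0, r=0, t=0, Expression 1 = 0 but Expression 2 = 1.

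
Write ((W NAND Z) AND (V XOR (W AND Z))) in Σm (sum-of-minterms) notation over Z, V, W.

Σm(2, 3, 6) = (NOT Z AND V AND NOT W) OR (NOT Z AND V AND W) OR (Z AND V AND NOT W)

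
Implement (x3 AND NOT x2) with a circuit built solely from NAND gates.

((x3 NAND (x2 NAND x2)) NAND (x3 NAND (x2 NAND x2)))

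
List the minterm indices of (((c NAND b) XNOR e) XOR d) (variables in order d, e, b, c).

Σm(3, 4, 5, 6, 8, 9, 10, 15) = (NOT d AND NOT e AND b AND c) OR (NOT d AND e AND NOT b AND NOT c) OR (NOT d AND e AND NOT b AND c) OR (NOT d AND e AND b AND NOT c) OR (d AND NOT e AND NOT b AND NOT c) OR (d AND NOT e AND NOT b AND c) OR (d AND NOT e AND b AND NOT c) OR (d AND e AND b AND c)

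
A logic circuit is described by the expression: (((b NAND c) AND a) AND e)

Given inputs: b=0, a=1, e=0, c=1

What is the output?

Substituting: (((0 NAND 1) AND 1) AND 0)
= 0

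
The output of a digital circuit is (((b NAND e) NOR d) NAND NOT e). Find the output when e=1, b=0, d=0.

Substituting: (((0 NAND 1) NOR 0) NAND NOT 1)
= 1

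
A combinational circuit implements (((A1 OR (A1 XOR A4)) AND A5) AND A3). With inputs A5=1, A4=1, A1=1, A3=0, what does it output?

Substituting: (((1 OR (1 XOR 1)) AND 1) AND 0)
= 0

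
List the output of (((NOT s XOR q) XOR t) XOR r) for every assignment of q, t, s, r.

q | t | s | r | Output
----------------------
0 | 0 | 0 | 0 | 1
0 | 0 | 0 | 1 | 0
0 | 0 | 1 | 0 | 0
0 | 0 | 1 | 1 | 1
0 | 1 | 0 | 0 | 0
0 | 1 | 0 | 1 | 1
0 | 1 | 1 | 0 | 1
0 | 1 | 1 | 1 | 0
1 | 0 | 0 | 0 | 0
1 | 0 | 0 | 1 | 1
1 | 0 | 1 | 0 | 1
1 | 0 | 1 | 1 | 0
1 | 1 | 0 | 0 | 1
1 | 1 | 0 | 1 | 0
1 | 1 | 1 | 0 | 0
1 | 1 | 1 | 1 | 1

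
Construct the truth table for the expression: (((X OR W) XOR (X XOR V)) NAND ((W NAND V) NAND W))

X | W | V | Output
------------------
0 | 0 | 0 | 1
0 | 0 | 1 | 0
0 | 1 | 0 | 1
0 | 1 | 1 | 1
1 | 0 | 0 | 1
1 | 0 | 1 | 0
1 | 1 | 0 | 1
1 | 1 | 1 | 0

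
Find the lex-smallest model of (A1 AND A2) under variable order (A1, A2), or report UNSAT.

A1=1, A2=1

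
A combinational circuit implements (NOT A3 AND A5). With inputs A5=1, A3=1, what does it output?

Substituting: (NOT 1 AND 1)
= 0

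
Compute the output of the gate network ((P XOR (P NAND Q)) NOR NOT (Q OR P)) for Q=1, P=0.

Substituting: ((0 XOR (0 NAND 1)) NOR NOT (1 OR 0))
= 0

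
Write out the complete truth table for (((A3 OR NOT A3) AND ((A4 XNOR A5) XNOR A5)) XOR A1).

A4 | A3 | A1 | A5 | Output
--------------------------
0 | 0 | 0 | 0 | 0
0 | 0 | 0 | 1 | 0
0 | 0 | 1 | 0 | 1
0 | 0 | 1 | 1 | 1
0 | 1 | 0 | 0 | 0
0 | 1 | 0 | 1 | 0
0 | 1 | 1 | 0 | 1
0 | 1 | 1 | 1 | 1
1 | 0 | 0 | 0 | 1
1 | 0 | 0 | 1 | 1
1 | 0 | 1 | 0 | 0
1 | 0 | 1 | 1 | 0
1 | 1 | 0 | 0 | 1
1 | 1 | 0 | 1 | 1
1 | 1 | 1 | 0 | 0
1 | 1 | 1 | 1 | 0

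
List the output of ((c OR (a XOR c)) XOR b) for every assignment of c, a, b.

c | a | b | Output
------------------
0 | 0 | 0 | 0
0 | 0 | 1 | 1
0 | 1 | 0 | 1
0 | 1 | 1 | 0
1 | 0 | 0 | 1
1 | 0 | 1 | 0
1 | 1 | 0 | 1
1 | 1 | 1 | 0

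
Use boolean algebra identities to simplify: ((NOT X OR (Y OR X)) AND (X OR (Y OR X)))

By distribution ((E OR v) AND (E OR NOT v) = E):
= (Y OR X)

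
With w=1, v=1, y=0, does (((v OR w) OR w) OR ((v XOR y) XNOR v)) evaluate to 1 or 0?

Substituting: (((1 OR 1) OR 1) OR ((1 XOR 0) XNOR 1))
= 1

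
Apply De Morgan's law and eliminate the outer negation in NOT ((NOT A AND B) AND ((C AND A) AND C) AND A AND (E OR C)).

NOT (NOT A AND B) OR NOT ((C AND A) AND C) OR NOT A OR NOT (E OR C)
De Morgan's: NOT(AND of terms) = OR of negations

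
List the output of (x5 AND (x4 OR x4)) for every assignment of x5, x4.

x5 | x4 | Output
----------------
0 | 0 | 0
0 | 1 | 0
1 | 0 | 0
1 | 1 | 1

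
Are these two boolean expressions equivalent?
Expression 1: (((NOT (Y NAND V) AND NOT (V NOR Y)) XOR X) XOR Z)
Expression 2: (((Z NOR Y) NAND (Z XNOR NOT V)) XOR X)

No. Counterexample: with X=0, V=0, Y=0, Z=0, Expression 1 = 0 but Expression 2 = 1.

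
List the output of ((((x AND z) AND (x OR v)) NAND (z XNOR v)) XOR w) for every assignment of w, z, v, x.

w | z | v | x | Output
----------------------
0 | 0 | 0 | 0 | 1
0 | 0 | 0 | 1 | 1
0 | 0 | 1 | 0 | 1
0 | 0 | 1 | 1 | 1
0 | 1 | 0 | 0 | 1
0 | 1 | 0 | 1 | 1
0 | 1 | 1 | 0 | 1
0 | 1 | 1 | 1 | 0
1 | 0 | 0 | 0 | 0
1 | 0 | 0 | 1 | 0
1 | 0 | 1 | 0 | 0
1 | 0 | 1 | 1 | 0
1 | 1 | 0 | 0 | 0
1 | 1 | 0 | 1 | 0
1 | 1 | 1 | 0 | 0
1 | 1 | 1 | 1 | 1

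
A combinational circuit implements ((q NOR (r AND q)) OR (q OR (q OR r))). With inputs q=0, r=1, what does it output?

Substituting: ((0 NOR (1 AND 0)) OR (0 OR (0 OR 1)))
= 1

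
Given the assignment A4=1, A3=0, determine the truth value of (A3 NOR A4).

Substituting: (0 NOR 1)
= 0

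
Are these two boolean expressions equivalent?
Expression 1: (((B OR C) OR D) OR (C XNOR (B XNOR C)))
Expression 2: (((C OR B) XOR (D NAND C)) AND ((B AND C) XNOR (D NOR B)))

No. Counterexample: with D=0, C=0, B=1, Expression 1 = 1 but Expression 2 = 0.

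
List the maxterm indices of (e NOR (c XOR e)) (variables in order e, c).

ΠM(1, 2, 3) = (e OR NOT c) AND (NOT e OR c) AND (NOT e OR NOT c)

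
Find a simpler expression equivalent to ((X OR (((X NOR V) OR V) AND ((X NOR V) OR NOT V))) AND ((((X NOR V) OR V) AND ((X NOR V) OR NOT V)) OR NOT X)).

By distribution ((E OR v) AND (E OR NOT v) = E) then distribution ((E OR v) AND (E OR NOT v) = E):
= (X NOR V)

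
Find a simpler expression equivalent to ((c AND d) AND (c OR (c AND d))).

By absorption (E AND (E OR v) = E):
= (c AND d)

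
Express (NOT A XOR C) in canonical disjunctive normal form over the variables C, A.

(NOT C AND NOT A) OR (C AND A)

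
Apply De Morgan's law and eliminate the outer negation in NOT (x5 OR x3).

NOT x5 AND NOT x3
De Morgan's: NOT(OR of terms) = AND of negations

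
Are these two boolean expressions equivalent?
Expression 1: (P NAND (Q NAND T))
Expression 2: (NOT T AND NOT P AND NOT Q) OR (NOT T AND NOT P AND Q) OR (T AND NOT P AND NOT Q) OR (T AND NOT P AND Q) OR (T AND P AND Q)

Yes, they are equivalent — the two output columns agree on all 8 assignments:
T | P | Q | Expression 1 | Expression 2
---------------------------------------
0 | 0 | 0 | 1 | 1
0 | 0 | 1 | 1 | 1
0 | 1 | 0 | 0 | 0
0 | 1 | 1 | 0 | 0
1 | 0 | 0 | 1 | 1
1 | 0 | 1 | 1 | 1
1 | 1 | 0 | 0 | 0
1 | 1 | 1 | 1 | 1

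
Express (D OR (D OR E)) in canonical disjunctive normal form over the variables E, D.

(NOT E AND D) OR (E AND NOT D) OR (E AND D)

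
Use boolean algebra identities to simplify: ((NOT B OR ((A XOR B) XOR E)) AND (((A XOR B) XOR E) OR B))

By distribution ((E OR v) AND (E OR NOT v) = E):
= ((A XOR B) XOR E)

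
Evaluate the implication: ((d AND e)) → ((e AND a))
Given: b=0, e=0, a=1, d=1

Antecedent ((d AND e)) = 0; consequent ((e AND a)) = 0.
0 → 0 = 1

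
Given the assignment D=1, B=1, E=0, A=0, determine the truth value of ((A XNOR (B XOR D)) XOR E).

Substituting: ((0 XNOR (1 XOR 1)) XOR 0)
= 1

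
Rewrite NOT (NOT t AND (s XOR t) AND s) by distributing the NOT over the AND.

t OR NOT (s XOR t) OR NOT s
De Morgan's: NOT(AND of terms) = OR of negations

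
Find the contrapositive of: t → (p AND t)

Contrapositive: NOT (p AND t) → NOT t
Note: A statement and its contrapositive are logically equivalent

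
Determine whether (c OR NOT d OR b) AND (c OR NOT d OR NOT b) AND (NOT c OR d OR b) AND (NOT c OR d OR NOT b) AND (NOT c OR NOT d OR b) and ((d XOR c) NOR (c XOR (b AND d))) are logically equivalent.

Yes, they are equivalent — the two output columns agree on all 8 assignments:
c | d | b | Expression 1 | Expression 2
---------------------------------------
0 | 0 | 0 | 1 | 1
0 | 0 | 1 | 1 | 1
0 | 1 | 0 | 0 | 0
0 | 1 | 1 | 0 | 0
1 | 0 | 0 | 0 | 0
1 | 0 | 1 | 0 | 0
1 | 1 | 0 | 0 | 0
1 | 1 | 1 | 1 | 1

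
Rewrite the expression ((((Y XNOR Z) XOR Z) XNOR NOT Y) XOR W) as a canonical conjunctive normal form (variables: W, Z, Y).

(NOT W OR Z OR Y) AND (NOT W OR Z OR NOT Y) AND (NOT W OR NOT Z OR Y) AND (NOT W OR NOT Z OR NOT Y)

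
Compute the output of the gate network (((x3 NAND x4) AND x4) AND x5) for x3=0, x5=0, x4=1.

Substituting: (((0 NAND 1) AND 1) AND 0)
= 0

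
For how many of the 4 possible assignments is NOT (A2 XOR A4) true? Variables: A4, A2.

Satisfying assignments: (0,0), (1,1)
Count: 2 out of 4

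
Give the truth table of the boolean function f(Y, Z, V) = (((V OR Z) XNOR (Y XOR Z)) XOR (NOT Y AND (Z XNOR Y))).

Y | Z | V | Output
------------------
0 | 0 | 0 | 0
0 | 0 | 1 | 1
0 | 1 | 0 | 1
0 | 1 | 1 | 1
1 | 0 | 0 | 0
1 | 0 | 1 | 1
1 | 1 | 0 | 0
1 | 1 | 1 | 0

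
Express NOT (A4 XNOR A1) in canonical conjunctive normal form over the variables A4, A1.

(A4 OR A1) AND (NOT A4 OR NOT A1)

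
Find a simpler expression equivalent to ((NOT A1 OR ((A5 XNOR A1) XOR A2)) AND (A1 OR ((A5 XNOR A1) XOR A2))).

By distribution ((E OR v) AND (E OR NOT v) = E):
= ((A5 XNOR A1) XOR A2)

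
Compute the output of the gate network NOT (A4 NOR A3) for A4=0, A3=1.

Substituting: NOT (0 NOR 1)
= 1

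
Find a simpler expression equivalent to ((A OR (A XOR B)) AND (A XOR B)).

By absorption (E AND (E OR v) = E):
= (A XOR B)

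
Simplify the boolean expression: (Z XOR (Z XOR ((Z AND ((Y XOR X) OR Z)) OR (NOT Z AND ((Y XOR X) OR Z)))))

By XOR self-cancellation ((E XOR v) XOR v = E) then distribution ((E AND v) OR (E AND NOT v) = E):
= ((Y XOR X) OR Z)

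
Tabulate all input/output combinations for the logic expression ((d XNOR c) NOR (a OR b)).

d | b | c | a | Output
----------------------
0 | 0 | 0 | 0 | 0
0 | 0 | 0 | 1 | 0
0 | 0 | 1 | 0 | 1
0 | 0 | 1 | 1 | 0
0 | 1 | 0 | 0 | 0
0 | 1 | 0 | 1 | 0
0 | 1 | 1 | 0 | 0
0 | 1 | 1 | 1 | 0
1 | 0 | 0 | 0 | 1
1 | 0 | 0 | 1 | 0
1 | 0 | 1 | 0 | 0
1 | 0 | 1 | 1 | 0
1 | 1 | 0 | 0 | 0
1 | 1 | 0 | 1 | 0
1 | 1 | 1 | 0 | 0
1 | 1 | 1 | 1 | 0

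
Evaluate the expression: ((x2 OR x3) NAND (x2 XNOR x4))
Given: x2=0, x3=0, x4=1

Substituting: ((0 OR 0) NAND (0 XNOR 1))
= 1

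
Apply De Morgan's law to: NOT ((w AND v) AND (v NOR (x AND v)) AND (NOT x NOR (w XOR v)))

NOT (w AND v) OR NOT (v NOR (x AND v)) OR NOT (NOT x NOR (w XOR v))
De Morgan's: NOT(AND of terms) = OR of negations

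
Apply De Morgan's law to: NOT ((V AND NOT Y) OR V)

NOT (V AND NOT Y) AND NOT V
De Morgan's: NOT(OR of terms) = AND of negations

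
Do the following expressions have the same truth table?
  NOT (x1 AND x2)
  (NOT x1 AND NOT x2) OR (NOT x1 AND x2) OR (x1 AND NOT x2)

Yes, they are equivalent — the two output columns agree on all 4 assignments:
x1 | x2 | Expression 1 | Expression 2
-------------------------------------
0 | 0 | 1 | 1
0 | 1 | 1 | 1
1 | 0 | 1 | 1
1 | 1 | 0 | 0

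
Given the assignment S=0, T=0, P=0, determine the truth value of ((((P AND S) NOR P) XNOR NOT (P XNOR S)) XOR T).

Substituting: ((((0 AND 0) NOR 0) XNOR NOT (0 XNOR 0)) XOR 0)
= 0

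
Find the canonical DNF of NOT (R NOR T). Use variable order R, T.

(NOT R AND T) OR (R AND NOT T) OR (R AND T)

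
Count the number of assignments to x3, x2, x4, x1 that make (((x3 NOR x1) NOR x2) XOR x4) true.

Satisfying assignments: (0,0,0,1), (0,0,1,0), (0,1,1,0), (0,1,1,1), (1,0,0,0), (1,0,0,1), (1,1,1,0), (1,1,1,1)
Count: 8 out of 16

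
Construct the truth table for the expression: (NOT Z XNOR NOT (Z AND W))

Z | W | Output
--------------
0 | 0 | 1
0 | 1 | 1
1 | 0 | 0
1 | 1 | 1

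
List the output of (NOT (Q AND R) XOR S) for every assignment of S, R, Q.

S | R | Q | Output
------------------
0 | 0 | 0 | 1
0 | 0 | 1 | 1
0 | 1 | 0 | 1
0 | 1 | 1 | 0
1 | 0 | 0 | 0
1 | 0 | 1 | 0
1 | 1 | 0 | 0
1 | 1 | 1 | 1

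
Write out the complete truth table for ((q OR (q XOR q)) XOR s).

q | s | Output
--------------
0 | 0 | 0
0 | 1 | 1
1 | 0 | 1
1 | 1 | 0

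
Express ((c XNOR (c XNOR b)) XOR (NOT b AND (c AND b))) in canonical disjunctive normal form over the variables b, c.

(b AND NOT c) OR (b AND c)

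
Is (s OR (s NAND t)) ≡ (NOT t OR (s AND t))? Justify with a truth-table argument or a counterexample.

No. Counterexample: with t=1, s=0, Expression 1 = 1 but Expression 2 = 0.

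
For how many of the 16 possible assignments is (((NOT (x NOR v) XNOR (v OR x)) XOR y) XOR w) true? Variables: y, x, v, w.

Satisfying assignments: (0,0,0,0), (0,0,1,0), (0,1,0,0), (0,1,1,0), (1,0,0,1), (1,0,1,1), (1,1,0,1), (1,1,1,1)
Count: 8 out of 16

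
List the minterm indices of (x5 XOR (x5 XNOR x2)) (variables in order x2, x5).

Σm(0, 1) = (NOT x2 AND NOT x5) OR (NOT x2 AND x5)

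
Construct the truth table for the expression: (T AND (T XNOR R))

R | T | Output
--------------
0 | 0 | 0
0 | 1 | 0
1 | 0 | 0
1 | 1 | 1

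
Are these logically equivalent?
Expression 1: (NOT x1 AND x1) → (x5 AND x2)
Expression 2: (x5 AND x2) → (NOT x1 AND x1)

No, Converse is not equivalent to original (counterexample: x1=0, x2=1, x5=1)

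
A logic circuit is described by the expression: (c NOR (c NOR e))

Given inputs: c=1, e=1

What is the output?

Substituting: (1 NOR (1 NOR 1))
= 0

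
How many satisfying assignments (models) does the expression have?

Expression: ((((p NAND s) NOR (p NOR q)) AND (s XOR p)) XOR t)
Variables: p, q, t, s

Satisfying assignments: (0,0,1,0), (0,0,1,1), (0,1,1,0), (0,1,1,1), (1,0,1,0), (1,0,1,1), (1,1,1,0), (1,1,1,1)
Count: 8 out of 16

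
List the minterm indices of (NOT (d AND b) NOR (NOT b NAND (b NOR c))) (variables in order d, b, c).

Σm() = FALSE (no minterms)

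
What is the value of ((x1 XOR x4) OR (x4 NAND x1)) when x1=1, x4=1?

Substituting: ((1 XOR 1) OR (1 NAND 1))
= 0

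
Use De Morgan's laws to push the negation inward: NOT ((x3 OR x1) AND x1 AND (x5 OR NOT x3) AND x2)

NOT (x3 OR x1) OR NOT x1 OR NOT (x5 OR NOT x3) OR NOT x2
De Morgan's: NOT(AND of terms) = OR of negations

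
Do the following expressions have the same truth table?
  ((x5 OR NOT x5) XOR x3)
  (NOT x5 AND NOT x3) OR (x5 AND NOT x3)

Yes, they are equivalent — the two output columns agree on all 4 assignments:
x5 | x3 | Expression 1 | Expression 2
-------------------------------------
0 | 0 | 1 | 1
0 | 1 | 0 | 0
1 | 0 | 1 | 1
1 | 1 | 0 | 0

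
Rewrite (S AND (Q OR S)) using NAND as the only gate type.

((S NAND ((Q NAND Q) NAND (S NAND S))) NAND (S NAND ((Q NAND Q) NAND (S NAND S))))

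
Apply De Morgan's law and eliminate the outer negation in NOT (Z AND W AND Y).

NOT Z OR NOT W OR NOT Y
De Morgan's: NOT(AND of terms) = OR of negations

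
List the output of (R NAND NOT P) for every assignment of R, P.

R | P | Output
--------------
0 | 0 | 1
0 | 1 | 1
1 | 0 | 0
1 | 1 | 1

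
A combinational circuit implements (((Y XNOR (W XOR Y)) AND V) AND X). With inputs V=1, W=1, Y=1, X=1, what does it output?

Substituting: (((1 XNOR (1 XOR 1)) AND 1) AND 1)
= 0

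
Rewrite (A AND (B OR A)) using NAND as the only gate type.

((A NAND ((B NAND B) NAND (A NAND A))) NAND (A NAND ((B NAND B) NAND (A NAND A))))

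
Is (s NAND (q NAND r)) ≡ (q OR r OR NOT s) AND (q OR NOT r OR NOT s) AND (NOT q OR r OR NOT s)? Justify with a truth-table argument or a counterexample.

Yes, they are equivalent — the two output columns agree on all 8 assignments:
q | r | s | Expression 1 | Expression 2
---------------------------------------
0 | 0 | 0 | 1 | 1
0 | 0 | 1 | 0 | 0
0 | 1 | 0 | 1 | 1
0 | 1 | 1 | 0 | 0
1 | 0 | 0 | 1 | 1
1 | 0 | 1 | 0 | 0
1 | 1 | 0 | 1 | 1
1 | 1 | 1 | 1 | 1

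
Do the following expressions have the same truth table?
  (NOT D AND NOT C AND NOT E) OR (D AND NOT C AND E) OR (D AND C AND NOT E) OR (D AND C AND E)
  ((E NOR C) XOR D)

Yes, they are equivalent — the two output columns agree on all 8 assignments:
D | C | E | Expression 1 | Expression 2
---------------------------------------
0 | 0 | 0 | 1 | 1
0 | 0 | 1 | 0 | 0
0 | 1 | 0 | 0 | 0
0 | 1 | 1 | 0 | 0
1 | 0 | 0 | 0 | 0
1 | 0 | 1 | 1 | 1
1 | 1 | 0 | 1 | 1
1 | 1 | 1 | 1 | 1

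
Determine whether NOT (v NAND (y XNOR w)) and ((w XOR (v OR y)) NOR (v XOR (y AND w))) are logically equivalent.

No. Counterexample: with w=0, v=0, y=0, Expression 1 = 0 but Expression 2 = 1.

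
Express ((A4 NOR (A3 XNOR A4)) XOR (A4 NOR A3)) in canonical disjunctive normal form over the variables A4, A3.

(NOT A4 AND NOT A3) OR (NOT A4 AND A3)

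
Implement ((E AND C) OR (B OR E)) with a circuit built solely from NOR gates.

((((E NOR E) NOR (C NOR C)) NOR ((B NOR E) NOR (B NOR E))) NOR (((E NOR E) NOR (C NOR C)) NOR ((B NOR E) NOR (B NOR E))))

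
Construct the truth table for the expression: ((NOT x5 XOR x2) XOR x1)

x2 | x1 | x5 | Output
---------------------
0 | 0 | 0 | 1
0 | 0 | 1 | 0
0 | 1 | 0 | 0
0 | 1 | 1 | 1
1 | 0 | 0 | 0
1 | 0 | 1 | 1
1 | 1 | 0 | 1
1 | 1 | 1 | 0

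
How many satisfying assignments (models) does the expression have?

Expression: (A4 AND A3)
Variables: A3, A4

Satisfying assignments: (1,1)
Count: 1 out of 4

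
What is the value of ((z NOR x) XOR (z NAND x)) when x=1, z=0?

Substituting: ((0 NOR 1) XOR (0 NAND 1))
= 1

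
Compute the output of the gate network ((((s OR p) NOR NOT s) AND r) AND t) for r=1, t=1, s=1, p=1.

Substituting: ((((1 OR 1) NOR NOT 1) AND 1) AND 1)
= 0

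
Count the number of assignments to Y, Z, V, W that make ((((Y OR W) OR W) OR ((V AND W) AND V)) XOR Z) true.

Satisfying assignments: (0,0,0,1), (0,0,1,1), (0,1,0,0), (0,1,1,0), (1,0,0,0), (1,0,0,1), (1,0,1,0), (1,0,1,1)
Count: 8 out of 16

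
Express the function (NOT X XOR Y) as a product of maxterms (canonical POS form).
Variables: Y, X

ΠM(1, 2) = (Y OR NOT X) AND (NOT Y OR X)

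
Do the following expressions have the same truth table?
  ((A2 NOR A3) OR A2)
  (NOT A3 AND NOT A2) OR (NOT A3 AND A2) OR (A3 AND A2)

Yes, they are equivalent — the two output columns agree on all 4 assignments:
A3 | A2 | Expression 1 | Expression 2
-------------------------------------
0 | 0 | 1 | 1
0 | 1 | 1 | 1
1 | 0 | 0 | 0
1 | 1 | 1 | 1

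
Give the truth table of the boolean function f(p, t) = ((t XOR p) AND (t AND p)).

p | t | Output
--------------
0 | 0 | 0
0 | 1 | 0
1 | 0 | 0
1 | 1 | 0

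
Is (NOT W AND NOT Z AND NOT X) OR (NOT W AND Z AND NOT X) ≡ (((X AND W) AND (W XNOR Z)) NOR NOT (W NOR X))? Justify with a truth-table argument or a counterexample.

Yes, they are equivalent — the two output columns agree on all 8 assignments:
W | Z | X | Expression 1 | Expression 2
---------------------------------------
0 | 0 | 0 | 1 | 1
0 | 0 | 1 | 0 | 0
0 | 1 | 0 | 1 | 1
0 | 1 | 1 | 0 | 0
1 | 0 | 0 | 0 | 0
1 | 0 | 1 | 0 | 0
1 | 1 | 0 | 0 | 0
1 | 1 | 1 | 0 | 0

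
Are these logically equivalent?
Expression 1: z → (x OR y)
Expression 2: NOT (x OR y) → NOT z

Yes, Contrapositive is always equivalent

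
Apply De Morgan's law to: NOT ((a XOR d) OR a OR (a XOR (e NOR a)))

NOT (a XOR d) AND NOT a AND NOT (a XOR (e NOR a))
De Morgan's: NOT(OR of terms) = AND of negations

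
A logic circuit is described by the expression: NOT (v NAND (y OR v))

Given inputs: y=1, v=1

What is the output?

Substituting: NOT (1 NAND (1 OR 1))
= 1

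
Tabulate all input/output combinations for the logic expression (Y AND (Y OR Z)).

Z | Y | Output
--------------
0 | 0 | 0
0 | 1 | 1
1 | 0 | 0
1 | 1 | 1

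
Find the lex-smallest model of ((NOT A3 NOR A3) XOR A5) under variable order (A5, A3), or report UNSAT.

A5=1, A3=0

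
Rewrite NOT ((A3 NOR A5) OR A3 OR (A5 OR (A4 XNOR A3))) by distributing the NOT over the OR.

NOT (A3 NOR A5) AND NOT A3 AND NOT (A5 OR (A4 XNOR A3))
De Morgan's: NOT(OR of terms) = AND of negations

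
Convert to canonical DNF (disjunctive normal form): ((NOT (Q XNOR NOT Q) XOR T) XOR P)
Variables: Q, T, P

(NOT Q AND NOT T AND NOT P) OR (NOT Q AND T AND P) OR (Q AND NOT T AND NOT P) OR (Q AND T AND P)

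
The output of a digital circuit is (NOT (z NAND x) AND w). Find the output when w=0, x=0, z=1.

Substituting: (NOT (1 NAND 0) AND 0)
= 0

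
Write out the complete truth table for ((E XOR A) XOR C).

C | A | E | Output
------------------
0 | 0 | 0 | 0
0 | 0 | 1 | 1
0 | 1 | 0 | 1
0 | 1 | 1 | 0
1 | 0 | 0 | 1
1 | 0 | 1 | 0
1 | 1 | 0 | 0
1 | 1 | 1 | 1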